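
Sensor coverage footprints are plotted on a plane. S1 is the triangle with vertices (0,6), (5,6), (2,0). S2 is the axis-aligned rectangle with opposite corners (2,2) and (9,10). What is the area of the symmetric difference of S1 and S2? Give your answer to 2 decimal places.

|S1| = 15, |S2| = 56, |S1∩S2| = 8.
|S1 △ S2| = |S1| + |S2| − 2·|S1∩S2| = 15 + 56 − 16 = 55.00.

55.00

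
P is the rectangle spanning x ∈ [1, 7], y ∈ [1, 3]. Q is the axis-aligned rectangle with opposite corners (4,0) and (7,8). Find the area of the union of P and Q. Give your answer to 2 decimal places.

By inclusion–exclusion:
Individual areas: |P| = 12, |Q| = 24.
|P∩Q|: x∈[4,7], y∈[1,3] → 3·2 = 6.
|P ∪ Q| = 36 − 6 = 30.00.

30.00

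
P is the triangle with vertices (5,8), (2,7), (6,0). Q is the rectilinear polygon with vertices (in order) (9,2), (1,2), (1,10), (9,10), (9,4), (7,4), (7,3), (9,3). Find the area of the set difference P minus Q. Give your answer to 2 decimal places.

0.89

|P| = 12.5, |P∩Q| = 11.6071.
|P ∖ Q| = |P| − |P∩Q| = 12.5 − 11.6071 = 0.89.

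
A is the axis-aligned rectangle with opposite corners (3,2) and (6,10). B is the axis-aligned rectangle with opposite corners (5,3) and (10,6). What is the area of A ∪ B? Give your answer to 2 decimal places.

36.00

By inclusion–exclusion:
Individual areas: |A| = 24, |B| = 15.
|A∩B|: x∈[5,6], y∈[3,6] → 1·3 = 3.
|A ∪ B| = 39 − 3 = 36.00.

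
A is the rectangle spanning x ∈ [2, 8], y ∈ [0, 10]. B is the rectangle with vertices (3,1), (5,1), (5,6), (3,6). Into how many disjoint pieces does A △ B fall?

1

A △ B is a single connected region.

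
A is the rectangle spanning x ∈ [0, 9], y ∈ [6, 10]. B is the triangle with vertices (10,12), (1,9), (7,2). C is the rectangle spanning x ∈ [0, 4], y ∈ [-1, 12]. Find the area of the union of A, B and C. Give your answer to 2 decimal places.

86.82

By inclusion–exclusion:
Individual areas: |A| = 36, |B| = 40.5, |C| = 52.
|A∩B| = 25.5762.
|A∩C|: x∈[0,4], y∈[6,10] → 4·4 = 16.
|B∩C| = 6.75.
|A∩B∩C| = 6.6429.
|A ∪ B ∪ C| = 128.5 − 48.3262 + 6.6429 = 86.82.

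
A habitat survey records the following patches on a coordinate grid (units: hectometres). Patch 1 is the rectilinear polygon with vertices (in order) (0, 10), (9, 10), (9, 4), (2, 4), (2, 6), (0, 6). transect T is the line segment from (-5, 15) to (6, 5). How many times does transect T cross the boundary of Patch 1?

The segment meets the boundary at (0.5,10).

1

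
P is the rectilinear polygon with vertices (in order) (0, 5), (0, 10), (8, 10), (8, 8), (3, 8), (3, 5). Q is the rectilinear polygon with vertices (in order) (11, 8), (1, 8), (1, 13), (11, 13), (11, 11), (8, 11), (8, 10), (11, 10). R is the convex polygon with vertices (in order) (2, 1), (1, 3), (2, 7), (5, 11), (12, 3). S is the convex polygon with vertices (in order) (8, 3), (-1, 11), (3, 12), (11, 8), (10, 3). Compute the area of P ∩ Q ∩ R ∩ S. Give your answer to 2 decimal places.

The intersection is the polygon with vertices (2.75,8), (4.25,10), (5.875,10), (7.625,8), (3,8).
By the shoelace formula its area is 6.50.

6.50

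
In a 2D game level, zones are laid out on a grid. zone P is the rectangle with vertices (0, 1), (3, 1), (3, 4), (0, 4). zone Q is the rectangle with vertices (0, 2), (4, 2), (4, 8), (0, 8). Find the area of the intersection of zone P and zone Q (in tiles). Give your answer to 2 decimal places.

|zone P∩zone Q|: x∈[0,3], y∈[2,4] → 3·2 = 6.

6.00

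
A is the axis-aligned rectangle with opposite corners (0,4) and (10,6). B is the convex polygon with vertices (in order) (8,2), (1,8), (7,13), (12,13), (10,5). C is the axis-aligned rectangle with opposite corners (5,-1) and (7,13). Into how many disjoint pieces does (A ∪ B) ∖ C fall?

(A ∪ B) ∖ C splits into 2 disjoint pieces (area 37.9048, area 22.3333).

2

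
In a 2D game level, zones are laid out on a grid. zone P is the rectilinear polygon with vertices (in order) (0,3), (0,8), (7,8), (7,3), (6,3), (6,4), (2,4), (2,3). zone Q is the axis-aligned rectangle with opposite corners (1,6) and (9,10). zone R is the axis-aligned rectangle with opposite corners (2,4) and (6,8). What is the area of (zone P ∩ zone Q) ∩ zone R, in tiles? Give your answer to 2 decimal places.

8.00

The region (zone P ∩ zone Q) ∩ zone R is the polygon with vertices (2,6), (2,8), (6,8), (6,6).
By the shoelace formula its area is 8.00.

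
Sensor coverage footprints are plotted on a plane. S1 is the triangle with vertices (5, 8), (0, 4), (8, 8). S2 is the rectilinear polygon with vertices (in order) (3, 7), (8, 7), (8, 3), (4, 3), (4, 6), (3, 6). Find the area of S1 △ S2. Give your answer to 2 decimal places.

|S1| = 6, |S2| = 17, |S1∩S2| = 1.775.
|S1 △ S2| = |S1| + |S2| − 2·|S1∩S2| = 6 + 17 − 3.55 = 19.45.

19.45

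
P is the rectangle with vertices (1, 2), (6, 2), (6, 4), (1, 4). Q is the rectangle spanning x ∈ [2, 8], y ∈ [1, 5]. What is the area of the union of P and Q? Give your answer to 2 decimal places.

26.00

By inclusion–exclusion:
Individual areas: |P| = 10, |Q| = 24.
|P∩Q|: x∈[2,6], y∈[2,4] → 4·2 = 8.
|P ∪ Q| = 34 − 8 = 26.00.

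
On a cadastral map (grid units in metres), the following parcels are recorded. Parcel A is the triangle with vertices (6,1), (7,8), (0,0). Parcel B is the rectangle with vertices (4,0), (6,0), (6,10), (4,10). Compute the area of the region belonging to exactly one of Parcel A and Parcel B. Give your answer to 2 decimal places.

|Parcel A| = 20.5, |Parcel B| = 20, |Parcel A∩Parcel B| = 9.7619.
|Parcel A △ Parcel B| = |Parcel A| + |Parcel B| − 2·|Parcel A∩Parcel B| = 20.5 + 20 − 19.5238 = 20.98.

20.98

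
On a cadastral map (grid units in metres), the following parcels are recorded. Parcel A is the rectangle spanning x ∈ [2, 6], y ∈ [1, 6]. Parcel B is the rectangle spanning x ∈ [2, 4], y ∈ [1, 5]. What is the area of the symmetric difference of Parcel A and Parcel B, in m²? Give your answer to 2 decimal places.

12.00

|Parcel A∩Parcel B|: x∈[2,4], y∈[1,5] → 2·4 = 8.
|Parcel A △ Parcel B| = |Parcel A| + |Parcel B| − 2·|Parcel A∩Parcel B| = 20 + 8 − 16 = 12.00.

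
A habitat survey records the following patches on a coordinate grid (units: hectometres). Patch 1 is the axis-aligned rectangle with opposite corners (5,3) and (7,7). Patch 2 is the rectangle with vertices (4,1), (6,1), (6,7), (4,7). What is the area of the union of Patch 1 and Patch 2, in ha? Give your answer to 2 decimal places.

By inclusion–exclusion:
Individual areas: |Patch 1| = 8, |Patch 2| = 12.
|Patch 1∩Patch 2|: x∈[5,6], y∈[3,7] → 1·4 = 4.
|Patch 1 ∪ Patch 2| = 20 − 4 = 16.00.

16.00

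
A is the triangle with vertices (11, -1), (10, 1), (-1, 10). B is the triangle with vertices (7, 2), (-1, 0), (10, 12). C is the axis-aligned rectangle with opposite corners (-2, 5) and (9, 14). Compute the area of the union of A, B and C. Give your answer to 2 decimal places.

125.16

By inclusion–exclusion:
Individual areas: |A| = 6.5, |B| = 37, |C| = 99.
|A∩B| = 2.0692.
|A∩C| = 1.6414.
|B∩C| = 13.9871.
|A∩B∩C| = 0.3566.
|A ∪ B ∪ C| = 142.5 − 17.6978 + 0.3566 = 125.16.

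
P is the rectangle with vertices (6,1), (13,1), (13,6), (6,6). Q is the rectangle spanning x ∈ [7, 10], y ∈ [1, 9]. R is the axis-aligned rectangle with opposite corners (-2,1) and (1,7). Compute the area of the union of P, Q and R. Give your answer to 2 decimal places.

By inclusion–exclusion:
Individual areas: |P| = 35, |Q| = 24, |R| = 18.
|P∩Q|: x∈[7,10], y∈[1,6] → 3·5 = 15.
|P∩R| = 0 (no overlap).
|Q∩R| = 0 (no overlap).
|P∩Q∩R| = 0.
|P ∪ Q ∪ R| = 77 − 15 + 0 = 62.00.

62.00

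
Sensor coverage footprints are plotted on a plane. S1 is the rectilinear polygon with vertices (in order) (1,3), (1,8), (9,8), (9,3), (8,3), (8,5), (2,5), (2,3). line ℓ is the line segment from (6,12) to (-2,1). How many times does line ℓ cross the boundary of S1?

The segment meets the boundary at (1,5.125), (3.091,8).

2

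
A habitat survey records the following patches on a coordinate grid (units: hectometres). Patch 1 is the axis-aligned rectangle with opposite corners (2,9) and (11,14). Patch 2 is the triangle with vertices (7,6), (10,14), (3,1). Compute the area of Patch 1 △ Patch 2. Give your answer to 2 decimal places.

49.41

|Patch 1| = 45, |Patch 2| = 8.5, |Patch 1∩Patch 2| = 2.0433.
|Patch 1 △ Patch 2| = |Patch 1| + |Patch 2| − 2·|Patch 1∩Patch 2| = 45 + 8.5 − 4.0865 = 49.41.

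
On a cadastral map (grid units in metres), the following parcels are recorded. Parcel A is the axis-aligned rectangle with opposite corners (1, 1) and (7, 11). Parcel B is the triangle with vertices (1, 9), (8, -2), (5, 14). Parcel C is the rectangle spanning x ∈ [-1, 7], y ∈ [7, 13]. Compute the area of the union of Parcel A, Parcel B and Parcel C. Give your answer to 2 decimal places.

By inclusion–exclusion:
Individual areas: |Parcel A| = 60, |Parcel B| = 39.5, |Parcel C| = 48.
|Parcel A∩Parcel B| = 32.5259.
|Parcel A∩Parcel C|: x∈[1,7], y∈[7,11] → 6·4 = 24.
|Parcel B∩Parcel C| = 20.8273.
|Parcel A∩Parcel B∩Parcel C| = 16.8773.
|Parcel A ∪ Parcel B ∪ Parcel C| = 147.5 − 77.3532 + 16.8773 = 87.02.

87.02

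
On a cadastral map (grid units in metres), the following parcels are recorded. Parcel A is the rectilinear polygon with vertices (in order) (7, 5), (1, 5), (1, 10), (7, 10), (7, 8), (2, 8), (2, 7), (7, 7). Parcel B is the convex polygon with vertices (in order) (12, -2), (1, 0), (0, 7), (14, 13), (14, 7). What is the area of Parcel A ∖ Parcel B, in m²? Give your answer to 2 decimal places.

|Parcel A| = 25, |Parcel A∩Parcel B| = 17.3095.
|Parcel A ∖ Parcel B| = |Parcel A| − |Parcel A∩Parcel B| = 25 − 17.3095 = 7.69.

7.69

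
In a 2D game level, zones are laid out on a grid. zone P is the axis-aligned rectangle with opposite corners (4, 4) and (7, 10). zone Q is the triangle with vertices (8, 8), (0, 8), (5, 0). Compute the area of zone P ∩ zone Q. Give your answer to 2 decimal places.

11.67

The intersection is the polygon with vertices (7,5.333), (6.5,4), (4,4), (4,8), (7,8).
By the shoelace formula its area is 11.67.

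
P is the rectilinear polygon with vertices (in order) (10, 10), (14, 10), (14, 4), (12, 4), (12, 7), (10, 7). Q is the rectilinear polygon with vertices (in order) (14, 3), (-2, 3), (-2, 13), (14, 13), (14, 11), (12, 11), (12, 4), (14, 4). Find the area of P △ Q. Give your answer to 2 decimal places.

152.00

|P| = 18, |Q| = 146, |P∩Q| = 6.
|P △ Q| = |P| + |Q| − 2·|P∩Q| = 18 + 146 − 12 = 152.00.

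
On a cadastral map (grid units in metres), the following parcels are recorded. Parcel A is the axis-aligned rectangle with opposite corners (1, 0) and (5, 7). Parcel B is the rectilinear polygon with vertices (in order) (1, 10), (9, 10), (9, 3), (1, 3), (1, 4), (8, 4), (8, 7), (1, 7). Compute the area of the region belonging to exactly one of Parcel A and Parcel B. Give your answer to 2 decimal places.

55.00

|Parcel A| = 28, |Parcel B| = 35, |Parcel A∩Parcel B| = 4.
|Parcel A △ Parcel B| = |Parcel A| + |Parcel B| − 2·|Parcel A∩Parcel B| = 28 + 35 − 8 = 55.00.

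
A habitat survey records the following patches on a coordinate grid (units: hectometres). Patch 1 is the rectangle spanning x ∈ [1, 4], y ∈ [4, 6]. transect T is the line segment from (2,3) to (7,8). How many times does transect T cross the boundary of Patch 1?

2

The segment meets the boundary at (4,5), (3,4).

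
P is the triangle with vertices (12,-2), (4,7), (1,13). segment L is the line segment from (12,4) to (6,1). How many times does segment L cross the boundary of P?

The segment meets the boundary at (8.78,2.39), (8.308,2.154).

2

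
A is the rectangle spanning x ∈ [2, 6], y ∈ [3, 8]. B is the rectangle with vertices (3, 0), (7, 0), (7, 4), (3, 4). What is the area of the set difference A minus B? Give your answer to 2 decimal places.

|A∩B|: x∈[3,6], y∈[3,4] → 3·1 = 3.
|A| = 20.
|A ∖ B| = |A| − |A∩B| = 20 − 3 = 17.00.

17.00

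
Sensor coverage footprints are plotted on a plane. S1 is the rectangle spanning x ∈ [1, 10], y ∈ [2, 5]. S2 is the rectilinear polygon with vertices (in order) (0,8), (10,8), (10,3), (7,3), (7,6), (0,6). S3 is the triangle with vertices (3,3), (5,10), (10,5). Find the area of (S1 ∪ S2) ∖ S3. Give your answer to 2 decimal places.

33.36

|S1 ∪ S2| = 50.
|(S1 ∪ S2) ∩ S3| = 16.6429.
|(S1 ∪ S2) ∖ S3| = 50 − 16.6429 = 33.36.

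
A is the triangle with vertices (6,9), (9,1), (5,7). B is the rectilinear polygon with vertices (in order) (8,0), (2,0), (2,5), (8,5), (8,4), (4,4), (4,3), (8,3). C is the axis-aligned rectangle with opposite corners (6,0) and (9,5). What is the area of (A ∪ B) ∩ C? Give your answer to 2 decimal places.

|A ∪ B| = 31.8958.
|(A ∪ B) ∩ C| = 9.23.

9.23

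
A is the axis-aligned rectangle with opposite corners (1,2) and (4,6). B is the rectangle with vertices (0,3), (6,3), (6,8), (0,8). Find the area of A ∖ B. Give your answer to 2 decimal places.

3.00

|A∩B|: x∈[1,4], y∈[3,6] → 3·3 = 9.
|A| = 12.
|A ∖ B| = |A| − |A∩B| = 12 − 9 = 3.00.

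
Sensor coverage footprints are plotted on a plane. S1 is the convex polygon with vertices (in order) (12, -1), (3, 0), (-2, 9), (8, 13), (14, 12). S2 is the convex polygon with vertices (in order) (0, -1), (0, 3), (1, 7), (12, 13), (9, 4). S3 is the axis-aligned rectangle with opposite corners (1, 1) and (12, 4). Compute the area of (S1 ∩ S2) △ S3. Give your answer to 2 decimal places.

72.52

|S1 ∩ S2| = 67.5603.
|(S1 ∩ S2) ∩ S3| = 14.0222.
|(S1 ∩ S2) △ S3| = 67.5603 + 33 − 28.0444 = 72.52.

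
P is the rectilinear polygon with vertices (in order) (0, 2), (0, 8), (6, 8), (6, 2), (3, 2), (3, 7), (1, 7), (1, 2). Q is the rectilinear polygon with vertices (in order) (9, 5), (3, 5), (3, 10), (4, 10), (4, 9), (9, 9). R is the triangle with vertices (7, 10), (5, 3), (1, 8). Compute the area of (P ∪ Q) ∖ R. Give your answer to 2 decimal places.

|P ∪ Q| = 42.
|(P ∪ Q) ∩ R| = 16.0762.
|(P ∪ Q) ∖ R| = 42 − 16.0762 = 25.92.

25.92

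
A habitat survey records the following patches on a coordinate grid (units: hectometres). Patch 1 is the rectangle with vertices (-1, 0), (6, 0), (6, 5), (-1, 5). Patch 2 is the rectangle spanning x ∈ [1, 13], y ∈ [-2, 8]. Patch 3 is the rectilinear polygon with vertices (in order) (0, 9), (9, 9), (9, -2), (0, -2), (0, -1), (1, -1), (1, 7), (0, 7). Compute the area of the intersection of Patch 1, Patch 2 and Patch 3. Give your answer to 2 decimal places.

The intersection is the polygon with vertices (6,0), (1,0), (1,5), (6,5).
By the shoelace formula its area is 25.00.

25.00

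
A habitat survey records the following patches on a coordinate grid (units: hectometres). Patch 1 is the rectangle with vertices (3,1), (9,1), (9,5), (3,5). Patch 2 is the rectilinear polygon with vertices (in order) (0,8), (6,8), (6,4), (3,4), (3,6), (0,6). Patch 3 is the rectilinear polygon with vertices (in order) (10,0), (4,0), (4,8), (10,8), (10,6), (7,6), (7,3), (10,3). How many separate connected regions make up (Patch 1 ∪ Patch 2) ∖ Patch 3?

2

(Patch 1 ∪ Patch 2) ∖ Patch 3 splits into 2 disjoint pieces (area 4, area 13).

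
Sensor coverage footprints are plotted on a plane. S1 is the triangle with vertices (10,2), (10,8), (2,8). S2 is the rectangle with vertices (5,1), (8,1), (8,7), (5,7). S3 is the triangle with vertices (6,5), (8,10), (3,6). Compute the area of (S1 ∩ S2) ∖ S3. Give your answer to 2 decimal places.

|S1 ∩ S2| = 7.125.
|(S1 ∩ S2) ∩ S3| = 2.425.
|(S1 ∩ S2) ∖ S3| = 7.125 − 2.425 = 4.70.

4.70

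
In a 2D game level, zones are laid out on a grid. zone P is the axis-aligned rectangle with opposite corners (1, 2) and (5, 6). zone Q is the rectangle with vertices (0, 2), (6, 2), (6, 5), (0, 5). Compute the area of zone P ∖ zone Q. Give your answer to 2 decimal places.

4.00

|zone P∩zone Q|: x∈[1,5], y∈[2,5] → 4·3 = 12.
|zone P| = 16.
|zone P ∖ zone Q| = |zone P| − |zone P∩zone Q| = 16 − 12 = 4.00.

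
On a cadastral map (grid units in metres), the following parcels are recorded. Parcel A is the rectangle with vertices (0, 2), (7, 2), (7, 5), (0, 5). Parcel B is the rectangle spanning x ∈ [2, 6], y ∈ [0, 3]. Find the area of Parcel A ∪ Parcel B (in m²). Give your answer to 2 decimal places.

29.00

By inclusion–exclusion:
Individual areas: |Parcel A| = 21, |Parcel B| = 12.
|Parcel A∩Parcel B|: x∈[2,6], y∈[2,3] → 4·1 = 4.
|Parcel A ∪ Parcel B| = 33 − 4 = 29.00.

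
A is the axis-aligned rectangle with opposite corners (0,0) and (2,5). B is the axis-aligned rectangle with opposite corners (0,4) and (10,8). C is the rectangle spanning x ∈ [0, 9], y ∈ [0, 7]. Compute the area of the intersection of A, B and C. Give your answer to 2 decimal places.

2.00

The intersection is the polygon with vertices (2,4), (0,4), (0,5), (2,5).
By the shoelace formula its area is 2.00.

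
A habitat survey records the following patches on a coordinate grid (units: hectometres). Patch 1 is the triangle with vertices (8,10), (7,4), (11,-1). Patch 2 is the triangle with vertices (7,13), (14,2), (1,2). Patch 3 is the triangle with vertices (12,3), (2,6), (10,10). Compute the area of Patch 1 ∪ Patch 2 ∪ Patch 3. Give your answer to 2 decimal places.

76.00

By inclusion–exclusion:
Individual areas: |Patch 1| = 14.5, |Patch 2| = 71.5, |Patch 3| = 32.
|Patch 1∩Patch 2| = 12.1273.
|Patch 1∩Patch 3| = 7.455.
|Patch 2∩Patch 3| = 29.8686.
|Patch 1∩Patch 2∩Patch 3| = 7.455.
|Patch 1 ∪ Patch 2 ∪ Patch 3| = 118 − 49.4508 + 7.455 = 76.00.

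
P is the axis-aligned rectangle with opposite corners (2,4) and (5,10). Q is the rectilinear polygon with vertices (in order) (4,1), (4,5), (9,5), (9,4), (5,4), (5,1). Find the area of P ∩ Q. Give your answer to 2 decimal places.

1.00

The intersection is the polygon with vertices (5,4), (4,4), (4,5), (5,5).
By the shoelace formula its area is 1.00.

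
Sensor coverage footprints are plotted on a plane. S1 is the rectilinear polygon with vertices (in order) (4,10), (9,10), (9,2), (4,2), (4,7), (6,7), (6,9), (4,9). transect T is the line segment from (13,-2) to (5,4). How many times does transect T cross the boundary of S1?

The segment meets the boundary at (7.667,2).

1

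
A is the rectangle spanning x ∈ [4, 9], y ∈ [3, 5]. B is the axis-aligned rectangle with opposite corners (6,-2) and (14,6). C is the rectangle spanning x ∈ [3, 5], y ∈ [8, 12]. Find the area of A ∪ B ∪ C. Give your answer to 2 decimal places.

By inclusion–exclusion:
Individual areas: |A| = 10, |B| = 64, |C| = 8.
|A∩B|: x∈[6,9], y∈[3,5] → 3·2 = 6.
|A∩C| = 0 (no overlap).
|B∩C| = 0 (no overlap).
|A∩B∩C| = 0.
|A ∪ B ∪ C| = 82 − 6 + 0 = 76.00.

76.00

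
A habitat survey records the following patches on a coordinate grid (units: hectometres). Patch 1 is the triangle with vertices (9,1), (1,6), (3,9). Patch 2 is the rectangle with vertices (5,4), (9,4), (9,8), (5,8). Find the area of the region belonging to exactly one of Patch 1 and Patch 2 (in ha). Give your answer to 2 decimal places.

28.92

|Patch 1| = 17, |Patch 2| = 16, |Patch 1∩Patch 2| = 2.0417.
|Patch 1 △ Patch 2| = |Patch 1| + |Patch 2| − 2·|Patch 1∩Patch 2| = 17 + 16 − 4.0833 = 28.92.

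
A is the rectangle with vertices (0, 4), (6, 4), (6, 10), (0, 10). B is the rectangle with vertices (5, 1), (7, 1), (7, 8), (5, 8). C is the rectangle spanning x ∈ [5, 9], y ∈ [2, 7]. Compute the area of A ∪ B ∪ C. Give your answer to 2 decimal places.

56.00

By inclusion–exclusion:
Individual areas: |A| = 36, |B| = 14, |C| = 20.
|A∩B|: x∈[5,6], y∈[4,8] → 1·4 = 4.
|A∩C|: x∈[5,6], y∈[4,7] → 1·3 = 3.
|B∩C|: x∈[5,7], y∈[2,7] → 2·5 = 10.
|A∩B∩C| = 3.
|A ∪ B ∪ C| = 70 − 17 + 3 = 56.00.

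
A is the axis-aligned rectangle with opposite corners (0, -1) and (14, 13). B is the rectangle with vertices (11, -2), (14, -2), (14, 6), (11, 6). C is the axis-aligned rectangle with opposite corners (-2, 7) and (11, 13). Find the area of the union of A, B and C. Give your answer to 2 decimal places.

211.00

By inclusion–exclusion:
Individual areas: |A| = 196, |B| = 24, |C| = 78.
|A∩B|: x∈[11,14], y∈[-1,6] → 3·7 = 21.
|A∩C|: x∈[0,11], y∈[7,13] → 11·6 = 66.
|B∩C| = 0 (no overlap).
|A∩B∩C| = 0.
|A ∪ B ∪ C| = 298 − 87 + 0 = 211.00.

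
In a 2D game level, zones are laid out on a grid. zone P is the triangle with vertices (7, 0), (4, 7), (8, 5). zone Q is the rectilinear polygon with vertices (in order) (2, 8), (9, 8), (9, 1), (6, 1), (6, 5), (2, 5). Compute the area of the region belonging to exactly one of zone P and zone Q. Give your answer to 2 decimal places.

|zone P| = 11, |zone Q| = 33, |zone P∩zone Q| = 9.1619.
|zone P △ zone Q| = |zone P| + |zone Q| − 2·|zone P∩zone Q| = 11 + 33 − 18.3238 = 25.68.

25.68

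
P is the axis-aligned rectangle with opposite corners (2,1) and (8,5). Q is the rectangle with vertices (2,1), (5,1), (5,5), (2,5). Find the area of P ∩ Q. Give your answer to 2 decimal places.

12.00

|P∩Q|: x∈[2,5], y∈[1,5] → 3·4 = 12.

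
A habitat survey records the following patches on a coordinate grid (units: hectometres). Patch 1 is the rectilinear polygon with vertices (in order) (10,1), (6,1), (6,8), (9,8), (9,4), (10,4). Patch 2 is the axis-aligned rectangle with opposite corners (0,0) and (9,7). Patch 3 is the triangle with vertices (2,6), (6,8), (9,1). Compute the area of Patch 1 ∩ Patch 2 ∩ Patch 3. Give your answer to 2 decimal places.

The intersection is the polygon with vertices (6,7), (6.429,7), (9,1), (6,3.143).
By the shoelace formula its area is 7.07.

7.07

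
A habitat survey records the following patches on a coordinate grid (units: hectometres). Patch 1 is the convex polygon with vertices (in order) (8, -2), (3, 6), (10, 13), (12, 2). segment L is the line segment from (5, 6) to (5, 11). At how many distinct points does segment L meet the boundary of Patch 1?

The segment meets the boundary at (5,8).

1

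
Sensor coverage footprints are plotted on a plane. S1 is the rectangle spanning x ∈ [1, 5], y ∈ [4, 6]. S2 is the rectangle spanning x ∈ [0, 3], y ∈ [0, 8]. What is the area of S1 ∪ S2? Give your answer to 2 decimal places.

28.00

By inclusion–exclusion:
Individual areas: |S1| = 8, |S2| = 24.
|S1∩S2|: x∈[1,3], y∈[4,6] → 2·2 = 4.
|S1 ∪ S2| = 32 − 4 = 28.00.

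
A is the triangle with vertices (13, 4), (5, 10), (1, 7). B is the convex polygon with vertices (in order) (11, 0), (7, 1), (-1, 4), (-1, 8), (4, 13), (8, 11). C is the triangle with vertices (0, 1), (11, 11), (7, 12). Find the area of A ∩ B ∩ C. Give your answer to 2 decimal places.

7.85

The intersection is the polygon with vertices (7.685,7.986), (5.392,5.902), (3.431,6.392), (5.492,9.631).
By the shoelace formula its area is 7.85.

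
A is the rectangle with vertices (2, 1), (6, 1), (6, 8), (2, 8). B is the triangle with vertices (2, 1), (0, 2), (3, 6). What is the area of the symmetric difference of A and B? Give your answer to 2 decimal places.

29.83

|A| = 28, |B| = 5.5, |A∩B| = 1.8333.
|A △ B| = |A| + |B| − 2·|A∩B| = 28 + 5.5 − 3.6667 = 29.83.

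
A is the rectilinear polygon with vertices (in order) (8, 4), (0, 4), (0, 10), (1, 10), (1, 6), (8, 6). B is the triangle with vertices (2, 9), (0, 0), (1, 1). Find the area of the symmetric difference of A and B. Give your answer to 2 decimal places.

|A| = 20, |B| = 3.5, |A∩B| = 0.7778.
|A △ B| = |A| + |B| − 2·|A∩B| = 20 + 3.5 − 1.5556 = 21.94.

21.94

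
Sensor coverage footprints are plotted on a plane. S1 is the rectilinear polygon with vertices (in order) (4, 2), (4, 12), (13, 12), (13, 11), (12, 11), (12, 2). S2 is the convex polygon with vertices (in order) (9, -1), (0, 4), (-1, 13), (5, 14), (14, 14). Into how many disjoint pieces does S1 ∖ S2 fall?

1

S1 ∖ S2 is a single connected region.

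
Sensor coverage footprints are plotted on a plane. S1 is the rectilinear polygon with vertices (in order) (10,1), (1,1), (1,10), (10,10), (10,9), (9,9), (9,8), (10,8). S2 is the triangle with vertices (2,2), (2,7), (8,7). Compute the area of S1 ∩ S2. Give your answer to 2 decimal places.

The intersection is the polygon with vertices (2,7), (8,7), (2,2).
By the shoelace formula its area is 15.00.

15.00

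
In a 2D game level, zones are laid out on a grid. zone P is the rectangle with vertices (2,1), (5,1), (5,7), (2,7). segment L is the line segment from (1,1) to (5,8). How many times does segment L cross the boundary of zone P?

The segment meets the boundary at (2,2.75), (4.429,7).

2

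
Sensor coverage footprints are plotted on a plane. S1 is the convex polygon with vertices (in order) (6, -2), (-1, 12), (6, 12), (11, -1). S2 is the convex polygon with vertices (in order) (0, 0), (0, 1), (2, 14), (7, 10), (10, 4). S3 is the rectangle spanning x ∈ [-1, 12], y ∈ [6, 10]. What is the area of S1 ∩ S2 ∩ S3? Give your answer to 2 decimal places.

The intersection is the polygon with vertices (1.385,10), (6.769,10), (8.308,6), (2,6), (1.059,7.882).
By the shoelace formula its area is 24.69.

24.69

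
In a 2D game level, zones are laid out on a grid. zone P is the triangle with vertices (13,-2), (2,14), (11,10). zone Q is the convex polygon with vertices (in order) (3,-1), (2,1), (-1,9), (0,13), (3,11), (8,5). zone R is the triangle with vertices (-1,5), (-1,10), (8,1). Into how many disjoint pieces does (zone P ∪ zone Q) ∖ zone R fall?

(zone P ∪ zone Q) ∖ zone R splits into 3 disjoint pieces (area 50, area 10.4649, area 33.9636).

3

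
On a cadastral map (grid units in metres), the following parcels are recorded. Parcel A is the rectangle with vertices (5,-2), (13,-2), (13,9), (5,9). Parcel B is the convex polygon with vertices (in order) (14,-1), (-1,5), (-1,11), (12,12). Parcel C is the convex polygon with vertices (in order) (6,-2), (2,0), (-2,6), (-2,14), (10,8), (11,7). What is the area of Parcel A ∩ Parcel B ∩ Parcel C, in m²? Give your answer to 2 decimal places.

32.59

The intersection is the polygon with vertices (5,2.6), (5,9), (8,9), (10,8), (11,7), (7.909,1.436).
By the shoelace formula its area is 32.59.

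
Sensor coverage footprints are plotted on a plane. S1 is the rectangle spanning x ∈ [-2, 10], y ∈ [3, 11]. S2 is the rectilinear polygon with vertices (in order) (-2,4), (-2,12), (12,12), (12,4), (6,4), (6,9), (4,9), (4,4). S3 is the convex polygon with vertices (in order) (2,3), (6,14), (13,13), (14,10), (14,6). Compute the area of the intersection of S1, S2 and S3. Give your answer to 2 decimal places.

32.59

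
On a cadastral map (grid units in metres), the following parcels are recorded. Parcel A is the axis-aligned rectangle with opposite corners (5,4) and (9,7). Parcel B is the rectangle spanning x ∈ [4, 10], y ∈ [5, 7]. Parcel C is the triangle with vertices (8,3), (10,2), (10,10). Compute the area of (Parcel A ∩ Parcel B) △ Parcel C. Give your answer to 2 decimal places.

|Parcel A ∩ Parcel B| = 8.
|(Parcel A ∩ Parcel B) ∩ Parcel C| = 0.3214.
|(Parcel A ∩ Parcel B) △ Parcel C| = 8 + 8 − 0.6429 = 15.36.

15.36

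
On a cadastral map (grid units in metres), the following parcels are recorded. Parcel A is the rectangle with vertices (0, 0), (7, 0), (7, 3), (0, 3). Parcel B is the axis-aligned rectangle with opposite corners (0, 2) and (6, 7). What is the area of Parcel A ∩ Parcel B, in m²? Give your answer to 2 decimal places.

|Parcel A∩Parcel B|: x∈[0,6], y∈[2,3] → 6·1 = 6.

6.00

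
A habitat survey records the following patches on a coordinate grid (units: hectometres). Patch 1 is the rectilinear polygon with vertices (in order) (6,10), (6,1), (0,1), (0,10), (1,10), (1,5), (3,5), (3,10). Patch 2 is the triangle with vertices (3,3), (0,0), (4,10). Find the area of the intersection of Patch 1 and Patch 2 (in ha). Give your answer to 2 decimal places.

7.45

The intersection is the polygon with vertices (0.4,1), (2,5), (3,5), (3,7.5), (4,10), (3,3), (1,1).
By the shoelace formula its area is 7.45.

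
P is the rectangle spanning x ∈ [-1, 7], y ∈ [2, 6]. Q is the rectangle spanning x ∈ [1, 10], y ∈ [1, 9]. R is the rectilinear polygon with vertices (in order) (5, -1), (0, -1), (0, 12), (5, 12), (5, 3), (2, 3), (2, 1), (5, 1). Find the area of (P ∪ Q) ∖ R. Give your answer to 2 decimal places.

50.00

|P ∪ Q| = 80.
|(P ∪ Q) ∩ R| = 30.
|(P ∪ Q) ∖ R| = 80 − 30 = 50.00.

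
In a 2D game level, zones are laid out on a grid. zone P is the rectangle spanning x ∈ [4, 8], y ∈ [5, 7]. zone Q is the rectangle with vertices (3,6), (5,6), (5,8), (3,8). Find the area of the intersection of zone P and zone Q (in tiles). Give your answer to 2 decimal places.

1.00

|zone P∩zone Q|: x∈[4,5], y∈[6,7] → 1·1 = 1.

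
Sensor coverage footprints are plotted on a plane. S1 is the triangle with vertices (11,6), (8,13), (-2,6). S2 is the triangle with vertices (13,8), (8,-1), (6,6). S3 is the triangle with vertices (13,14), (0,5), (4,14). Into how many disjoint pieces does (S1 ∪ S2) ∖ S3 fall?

2

(S1 ∪ S2) ∖ S3 splits into 2 disjoint pieces (area 3.0358, area 47.6929).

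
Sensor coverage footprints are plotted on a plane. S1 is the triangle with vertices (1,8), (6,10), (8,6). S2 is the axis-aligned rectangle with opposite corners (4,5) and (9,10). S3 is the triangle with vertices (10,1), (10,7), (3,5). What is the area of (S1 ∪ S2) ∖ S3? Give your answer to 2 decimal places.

23.09

|S1 ∪ S2| = 28.0857.
|(S1 ∪ S2) ∩ S3| = 5.
|(S1 ∪ S2) ∖ S3| = 28.0857 − 5 = 23.09.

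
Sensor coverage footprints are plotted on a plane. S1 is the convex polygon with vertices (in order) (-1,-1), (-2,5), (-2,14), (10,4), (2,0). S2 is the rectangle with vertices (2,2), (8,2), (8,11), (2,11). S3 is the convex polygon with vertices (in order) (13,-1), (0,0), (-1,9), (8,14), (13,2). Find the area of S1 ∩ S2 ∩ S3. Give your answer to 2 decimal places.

The intersection is the polygon with vertices (8,3), (6,2), (2,2), (2,10.667), (8,5.667).
By the shoelace formula its area is 36.00.

36.00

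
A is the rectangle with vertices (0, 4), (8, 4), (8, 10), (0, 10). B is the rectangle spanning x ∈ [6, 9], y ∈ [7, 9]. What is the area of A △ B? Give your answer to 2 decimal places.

|A∩B|: x∈[6,8], y∈[7,9] → 2·2 = 4.
|A △ B| = |A| + |B| − 2·|A∩B| = 48 + 6 − 8 = 46.00.

46.00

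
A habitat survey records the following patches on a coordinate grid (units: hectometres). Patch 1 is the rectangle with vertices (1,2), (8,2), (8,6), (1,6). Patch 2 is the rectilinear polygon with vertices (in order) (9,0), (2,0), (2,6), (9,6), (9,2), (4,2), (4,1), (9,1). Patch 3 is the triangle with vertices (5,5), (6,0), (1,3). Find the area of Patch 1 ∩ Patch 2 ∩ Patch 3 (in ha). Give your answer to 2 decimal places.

The intersection is the polygon with vertices (4,2), (2.667,2), (2,2.4), (2,3.5), (5,5), (5.6,2).
By the shoelace formula its area is 7.52.

7.52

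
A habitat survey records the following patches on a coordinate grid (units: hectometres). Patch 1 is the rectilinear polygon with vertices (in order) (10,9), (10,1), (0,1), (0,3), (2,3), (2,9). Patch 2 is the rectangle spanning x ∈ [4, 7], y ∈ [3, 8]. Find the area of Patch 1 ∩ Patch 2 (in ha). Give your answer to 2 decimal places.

15.00

The intersection is the polygon with vertices (4,3), (4,8), (7,8), (7,3).
By the shoelace formula its area is 15.00.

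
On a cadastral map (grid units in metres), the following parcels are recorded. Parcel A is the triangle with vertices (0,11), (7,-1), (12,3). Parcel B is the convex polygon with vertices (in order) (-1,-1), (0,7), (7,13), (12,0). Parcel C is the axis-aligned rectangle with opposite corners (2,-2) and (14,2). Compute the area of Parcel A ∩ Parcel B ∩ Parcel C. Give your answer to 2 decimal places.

The intersection is the polygon with vertices (7.851,-0.319), (6.656,-0.411), (5.25,2), (10.75,2).
By the shoelace formula its area is 7.88.

7.88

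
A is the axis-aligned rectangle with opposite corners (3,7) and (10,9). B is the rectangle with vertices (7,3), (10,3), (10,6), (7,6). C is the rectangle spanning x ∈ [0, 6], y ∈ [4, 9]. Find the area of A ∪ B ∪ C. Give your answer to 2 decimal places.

47.00

By inclusion–exclusion:
Individual areas: |A| = 14, |B| = 9, |C| = 30.
|A∩B| = 0 (no overlap).
|A∩C|: x∈[3,6], y∈[7,9] → 3·2 = 6.
|B∩C| = 0 (no overlap).
|A∩B∩C| = 0.
|A ∪ B ∪ C| = 53 − 6 + 0 = 47.00.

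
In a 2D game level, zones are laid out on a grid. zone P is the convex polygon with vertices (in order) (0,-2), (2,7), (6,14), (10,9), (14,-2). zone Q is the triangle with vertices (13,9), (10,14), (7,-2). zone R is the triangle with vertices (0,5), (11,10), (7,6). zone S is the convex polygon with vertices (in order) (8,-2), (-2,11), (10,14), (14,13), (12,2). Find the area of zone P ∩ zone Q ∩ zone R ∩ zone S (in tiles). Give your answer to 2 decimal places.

The intersection is the polygon with vertices (9.68,9.4), (10,9), (8.846,7.846), (9.087,9.13).
By the shoelace formula its area is 0.76.

0.76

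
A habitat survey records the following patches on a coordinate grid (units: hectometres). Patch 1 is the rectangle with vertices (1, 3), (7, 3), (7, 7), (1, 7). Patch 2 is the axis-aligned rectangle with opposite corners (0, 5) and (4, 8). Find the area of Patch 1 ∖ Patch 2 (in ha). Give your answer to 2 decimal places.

18.00

|Patch 1∩Patch 2|: x∈[1,4], y∈[5,7] → 3·2 = 6.
|Patch 1| = 24.
|Patch 1 ∖ Patch 2| = |Patch 1| − |Patch 1∩Patch 2| = 24 − 6 = 18.00.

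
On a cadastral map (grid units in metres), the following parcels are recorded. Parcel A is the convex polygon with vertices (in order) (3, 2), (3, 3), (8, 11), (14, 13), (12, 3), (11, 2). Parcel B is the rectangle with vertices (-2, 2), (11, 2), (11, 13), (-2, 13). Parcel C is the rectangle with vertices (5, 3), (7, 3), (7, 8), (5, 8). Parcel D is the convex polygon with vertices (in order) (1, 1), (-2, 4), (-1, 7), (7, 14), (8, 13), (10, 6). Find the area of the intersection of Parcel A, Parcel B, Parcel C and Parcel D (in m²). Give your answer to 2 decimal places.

The intersection is the polygon with vertices (7,8), (7,4.333), (5,3.222), (5,6.2), (6.125,8).
By the shoelace formula its area is 7.43.

7.43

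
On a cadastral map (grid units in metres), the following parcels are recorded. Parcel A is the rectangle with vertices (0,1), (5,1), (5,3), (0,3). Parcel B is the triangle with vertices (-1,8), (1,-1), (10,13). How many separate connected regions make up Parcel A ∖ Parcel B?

Parcel A ∖ Parcel B splits into 2 disjoint pieces (area 4.1429, area 0.6667).

2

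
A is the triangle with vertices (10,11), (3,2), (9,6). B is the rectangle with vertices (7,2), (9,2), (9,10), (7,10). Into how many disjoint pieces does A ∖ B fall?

A ∖ B splits into 2 disjoint pieces (area 1.8571, area 4.9524).

2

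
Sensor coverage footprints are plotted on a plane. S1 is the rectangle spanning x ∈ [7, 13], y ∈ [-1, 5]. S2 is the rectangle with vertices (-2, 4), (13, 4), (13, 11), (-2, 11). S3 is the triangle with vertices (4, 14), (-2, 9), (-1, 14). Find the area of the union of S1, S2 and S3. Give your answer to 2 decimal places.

145.50

By inclusion–exclusion:
Individual areas: |S1| = 36, |S2| = 105, |S3| = 12.5.
|S1∩S2|: x∈[7,13], y∈[4,5] → 6·1 = 6.
|S1∩S3| = 0.
|S2∩S3| = 2.
|S1∩S2∩S3| = 0.
|S1 ∪ S2 ∪ S3| = 153.5 − 8 + 0 = 145.50.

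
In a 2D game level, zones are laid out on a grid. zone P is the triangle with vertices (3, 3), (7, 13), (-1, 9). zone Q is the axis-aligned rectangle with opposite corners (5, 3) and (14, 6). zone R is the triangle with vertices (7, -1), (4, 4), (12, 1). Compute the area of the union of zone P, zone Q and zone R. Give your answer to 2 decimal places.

By inclusion–exclusion:
Individual areas: |zone P| = 32, |zone Q| = 27, |zone R| = 15.5.
|zone P∩zone Q| = 0.
|zone P∩zone R| = 0.
|zone Q∩zone R| = 0.5208.
|zone P∩zone Q∩zone R| = 0.
|zone P ∪ zone Q ∪ zone R| = 74.5 − 0.5208 + 0 = 73.98.

73.98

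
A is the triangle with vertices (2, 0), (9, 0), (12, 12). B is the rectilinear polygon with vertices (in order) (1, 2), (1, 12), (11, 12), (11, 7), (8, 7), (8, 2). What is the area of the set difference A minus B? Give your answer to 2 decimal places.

24.86

|A| = 42, |A∩B| = 17.1417.
|A ∖ B| = |A| − |A∩B| = 42 − 17.1417 = 24.86.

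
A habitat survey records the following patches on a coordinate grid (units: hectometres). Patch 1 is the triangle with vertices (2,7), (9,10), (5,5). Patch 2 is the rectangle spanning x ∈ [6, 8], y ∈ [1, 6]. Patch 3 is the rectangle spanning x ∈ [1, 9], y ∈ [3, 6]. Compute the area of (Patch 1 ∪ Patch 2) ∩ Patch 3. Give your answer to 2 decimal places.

|Patch 1 ∪ Patch 2| = 21.5.
|(Patch 1 ∪ Patch 2) ∩ Patch 3| = 7.15.

7.15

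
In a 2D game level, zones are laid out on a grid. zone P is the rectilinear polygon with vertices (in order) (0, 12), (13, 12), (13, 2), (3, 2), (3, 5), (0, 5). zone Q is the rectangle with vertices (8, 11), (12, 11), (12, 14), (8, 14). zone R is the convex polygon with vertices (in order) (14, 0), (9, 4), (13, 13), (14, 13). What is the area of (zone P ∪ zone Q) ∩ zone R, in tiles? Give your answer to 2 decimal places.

The region (zone P ∪ zone Q) ∩ zone R is the polygon with vertices (13,12), (13,2), (11.5,2), (9,4), (12.556,12).
By the shoelace formula its area is 23.28.

23.28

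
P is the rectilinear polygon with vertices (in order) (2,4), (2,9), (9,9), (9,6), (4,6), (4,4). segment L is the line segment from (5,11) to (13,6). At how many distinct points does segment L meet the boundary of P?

The segment meets the boundary at (9,8.5), (8.2,9).

2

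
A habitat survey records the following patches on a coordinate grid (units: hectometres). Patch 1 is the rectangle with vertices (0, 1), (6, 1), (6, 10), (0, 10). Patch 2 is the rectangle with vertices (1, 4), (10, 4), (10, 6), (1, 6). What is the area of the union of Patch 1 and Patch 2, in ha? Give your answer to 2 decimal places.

By inclusion–exclusion:
Individual areas: |Patch 1| = 54, |Patch 2| = 18.
|Patch 1∩Patch 2|: x∈[1,6], y∈[4,6] → 5·2 = 10.
|Patch 1 ∪ Patch 2| = 72 − 10 = 62.00.

62.00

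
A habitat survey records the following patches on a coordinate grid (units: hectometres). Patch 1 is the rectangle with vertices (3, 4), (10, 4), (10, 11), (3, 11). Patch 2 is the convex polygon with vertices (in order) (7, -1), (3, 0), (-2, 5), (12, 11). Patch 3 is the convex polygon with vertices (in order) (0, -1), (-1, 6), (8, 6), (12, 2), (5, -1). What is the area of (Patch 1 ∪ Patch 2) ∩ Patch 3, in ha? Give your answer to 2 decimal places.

49.79

|Patch 1 ∪ Patch 2| = 94.0083.
|(Patch 1 ∪ Patch 2) ∩ Patch 3| = 49.79.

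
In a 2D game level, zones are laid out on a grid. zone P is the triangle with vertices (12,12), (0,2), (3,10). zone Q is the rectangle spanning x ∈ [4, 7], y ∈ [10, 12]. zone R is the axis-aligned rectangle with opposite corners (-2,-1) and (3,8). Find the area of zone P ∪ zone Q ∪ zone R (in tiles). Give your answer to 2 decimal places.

By inclusion–exclusion:
Individual areas: |zone P| = 33, |zone Q| = 6, |zone R| = 45.
|zone P∩zone Q| = 1.6667.
|zone P∩zone R| = 7.5.
|zone Q∩zone R| = 0 (no overlap).
|zone P∩zone Q∩zone R| = 0.
|zone P ∪ zone Q ∪ zone R| = 84 − 9.1667 + 0 = 74.83.

74.83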